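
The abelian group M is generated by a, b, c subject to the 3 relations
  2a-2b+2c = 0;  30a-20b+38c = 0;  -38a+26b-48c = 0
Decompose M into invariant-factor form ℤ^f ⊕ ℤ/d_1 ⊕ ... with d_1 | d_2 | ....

rank_ℚ(R)=3; free=3−3=0
SNF(R) diag = [2, 2, 2] → torsion [2, 2, 2]

Answer: M ≅ ℤ/2 ⊕ ℤ/2 ⊕ ℤ/2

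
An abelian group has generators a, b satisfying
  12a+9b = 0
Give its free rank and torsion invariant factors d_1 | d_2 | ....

rank_ℚ(R)=1; free=2−1=1
SNF(R) diag = [3] → torsion [3]

Answer: M ≅ ℤ^1 ⊕ ℤ/3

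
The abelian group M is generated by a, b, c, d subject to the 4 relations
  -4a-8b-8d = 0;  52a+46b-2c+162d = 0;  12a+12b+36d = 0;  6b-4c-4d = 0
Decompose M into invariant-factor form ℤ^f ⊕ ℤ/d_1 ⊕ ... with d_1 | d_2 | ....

rank_ℚ(R)=4; free=4−4=0
SNF(R) diag = [2, 2, 4, 12] → torsion [2, 2, 4, 12]

Answer: M ≅ ℤ/2 ⊕ ℤ/2 ⊕ ℤ/4 ⊕ ℤ/12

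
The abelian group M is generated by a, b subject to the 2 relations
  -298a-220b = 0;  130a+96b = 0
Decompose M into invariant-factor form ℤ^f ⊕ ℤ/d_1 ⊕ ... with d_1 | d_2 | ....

rank_ℚ(R)=2; free=2−2=0
SNF(R) diag = [2, 4] → torsion [2, 4]

Answer: M ≅ ℤ/2 ⊕ ℤ/4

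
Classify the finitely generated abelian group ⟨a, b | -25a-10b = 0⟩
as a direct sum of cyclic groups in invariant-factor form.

Answer: M ≅ ℤ^1 ⊕ ℤ/5

Derivation:
rank_ℚ(R)=1; free=2−1=1
SNF(R) diag = [5] → torsion [5]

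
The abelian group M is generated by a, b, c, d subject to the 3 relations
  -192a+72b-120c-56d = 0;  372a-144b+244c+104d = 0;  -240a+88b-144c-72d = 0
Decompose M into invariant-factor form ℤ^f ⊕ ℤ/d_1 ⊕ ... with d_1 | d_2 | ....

Answer: M ≅ ℤ^1 ⊕ ℤ/4 ⊕ ℤ/8 ⊕ ℤ/8

Derivation:
rank_ℚ(R)=3; free=4−3=1
SNF(R) diag = [4, 8, 8] → torsion [4, 8, 8]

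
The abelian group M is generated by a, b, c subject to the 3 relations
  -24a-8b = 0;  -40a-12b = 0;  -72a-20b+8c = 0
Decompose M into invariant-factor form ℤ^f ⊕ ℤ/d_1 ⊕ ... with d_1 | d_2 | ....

Answer: M ≅ ℤ/4 ⊕ ℤ/8 ⊕ ℤ/8

Derivation:
rank_ℚ(R)=3; free=3−3=0
SNF(R) diag = [4, 8, 8] → torsion [4, 8, 8]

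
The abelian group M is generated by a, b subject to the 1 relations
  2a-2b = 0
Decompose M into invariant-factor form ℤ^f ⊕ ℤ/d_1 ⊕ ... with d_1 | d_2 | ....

Answer: M ≅ ℤ^1 ⊕ ℤ/2

Derivation:
rank_ℚ(R)=1; free=2−1=1
SNF(R) diag = [2] → torsion [2]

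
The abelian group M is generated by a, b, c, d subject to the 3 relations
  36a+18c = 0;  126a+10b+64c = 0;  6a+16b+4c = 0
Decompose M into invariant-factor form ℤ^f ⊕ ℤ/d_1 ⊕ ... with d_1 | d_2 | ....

rank_ℚ(R)=3; free=4−3=1
SNF(R) diag = [2, 6, 18] → torsion [2, 6, 18]

Answer: M ≅ ℤ^1 ⊕ ℤ/2 ⊕ ℤ/6 ⊕ ℤ/18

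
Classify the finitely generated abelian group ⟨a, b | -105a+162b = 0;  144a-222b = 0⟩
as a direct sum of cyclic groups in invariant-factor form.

rank_ℚ(R)=2; free=2−2=0
SNF(R) diag = [3, 6] → torsion [3, 6]

Answer: M ≅ ℤ/3 ⊕ ℤ/6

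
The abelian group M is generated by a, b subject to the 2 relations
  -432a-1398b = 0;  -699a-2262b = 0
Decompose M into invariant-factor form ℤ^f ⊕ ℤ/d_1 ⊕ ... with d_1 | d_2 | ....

Answer: M ≅ ℤ/3 ⊕ ℤ/6

Derivation:
rank_ℚ(R)=2; free=2−2=0
SNF(R) diag = [3, 6] → torsion [3, 6]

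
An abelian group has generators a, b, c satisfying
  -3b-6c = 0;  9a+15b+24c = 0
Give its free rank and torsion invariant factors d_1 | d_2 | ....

Answer: M ≅ ℤ^1 ⊕ ℤ/3 ⊕ ℤ/3

Derivation:
rank_ℚ(R)=2; free=3−2=1
SNF(R) diag = [3, 3] → torsion [3, 3]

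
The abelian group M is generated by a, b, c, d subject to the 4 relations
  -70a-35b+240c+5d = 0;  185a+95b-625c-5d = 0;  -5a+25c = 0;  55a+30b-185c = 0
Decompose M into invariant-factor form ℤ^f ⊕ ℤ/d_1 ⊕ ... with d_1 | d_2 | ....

Answer: M ≅ ℤ/5 ⊕ ℤ/5 ⊕ ℤ/10 ⊕ ℤ/30

Derivation:
rank_ℚ(R)=4; free=4−4=0
SNF(R) diag = [5, 5, 10, 30] → torsion [5, 5, 10, 30]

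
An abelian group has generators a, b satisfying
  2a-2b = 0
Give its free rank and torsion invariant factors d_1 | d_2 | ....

Answer: M ≅ ℤ^1 ⊕ ℤ/2

Derivation:
rank_ℚ(R)=1; free=2−1=1
SNF(R) diag = [2] → torsion [2]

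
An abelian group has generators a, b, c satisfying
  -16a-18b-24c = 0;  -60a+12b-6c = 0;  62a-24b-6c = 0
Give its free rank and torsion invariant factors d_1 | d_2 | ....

Answer: M ≅ ℤ/2 ⊕ ℤ/6 ⊕ ℤ/6

Derivation:
rank_ℚ(R)=3; free=3−3=0
SNF(R) diag = [2, 6, 6] → torsion [2, 6, 6]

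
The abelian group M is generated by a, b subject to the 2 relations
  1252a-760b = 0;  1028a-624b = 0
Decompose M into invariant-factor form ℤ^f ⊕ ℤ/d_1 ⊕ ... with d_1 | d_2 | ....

rank_ℚ(R)=2; free=2−2=0
SNF(R) diag = [4, 8] → torsion [4, 8]

Answer: M ≅ ℤ/4 ⊕ ℤ/8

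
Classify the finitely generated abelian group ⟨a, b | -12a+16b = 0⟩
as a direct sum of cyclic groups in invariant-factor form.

Answer: M ≅ ℤ^1 ⊕ ℤ/4

Derivation:
rank_ℚ(R)=1; free=2−1=1
SNF(R) diag = [4] → torsion [4]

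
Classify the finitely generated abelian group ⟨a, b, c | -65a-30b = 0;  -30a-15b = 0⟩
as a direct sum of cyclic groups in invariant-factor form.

Answer: M ≅ ℤ^1 ⊕ ℤ/5 ⊕ ℤ/15

Derivation:
rank_ℚ(R)=2; free=3−2=1
SNF(R) diag = [5, 15] → torsion [5, 15]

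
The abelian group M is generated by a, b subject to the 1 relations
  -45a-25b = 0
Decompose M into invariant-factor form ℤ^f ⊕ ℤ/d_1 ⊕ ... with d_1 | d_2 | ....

Answer: M ≅ ℤ^1 ⊕ ℤ/5

Derivation:
rank_ℚ(R)=1; free=2−1=1
SNF(R) diag = [5] → torsion [5]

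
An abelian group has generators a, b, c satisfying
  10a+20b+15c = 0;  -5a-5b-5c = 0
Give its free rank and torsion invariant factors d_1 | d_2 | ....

rank_ℚ(R)=2; free=3−2=1
SNF(R) diag = [5, 5] → torsion [5, 5]

Answer: M ≅ ℤ^1 ⊕ ℤ/5 ⊕ ℤ/5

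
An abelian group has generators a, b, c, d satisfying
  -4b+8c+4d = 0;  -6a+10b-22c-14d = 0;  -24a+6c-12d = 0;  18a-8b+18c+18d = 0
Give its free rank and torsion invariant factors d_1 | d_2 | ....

rank_ℚ(R)=4; free=4−4=0
SNF(R) diag = [2, 2, 6, 12] → torsion [2, 2, 6, 12]

Answer: M ≅ ℤ/2 ⊕ ℤ/2 ⊕ ℤ/6 ⊕ ℤ/12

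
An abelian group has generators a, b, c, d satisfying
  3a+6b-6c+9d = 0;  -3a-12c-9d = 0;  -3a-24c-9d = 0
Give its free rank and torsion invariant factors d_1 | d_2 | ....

Answer: M ≅ ℤ^1 ⊕ ℤ/3 ⊕ ℤ/6 ⊕ ℤ/12

Derivation:
rank_ℚ(R)=3; free=4−3=1
SNF(R) diag = [3, 6, 12] → torsion [3, 6, 12]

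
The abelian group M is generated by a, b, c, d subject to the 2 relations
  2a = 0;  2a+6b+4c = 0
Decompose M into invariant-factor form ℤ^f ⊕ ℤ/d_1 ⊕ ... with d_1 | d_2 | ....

Answer: M ≅ ℤ^2 ⊕ ℤ/2 ⊕ ℤ/2

Derivation:
rank_ℚ(R)=2; free=4−2=2
SNF(R) diag = [2, 2] → torsion [2, 2]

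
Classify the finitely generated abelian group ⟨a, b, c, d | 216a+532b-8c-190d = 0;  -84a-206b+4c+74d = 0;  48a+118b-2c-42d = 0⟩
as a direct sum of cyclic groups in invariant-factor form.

Answer: M ≅ ℤ^1 ⊕ ℤ/2 ⊕ ℤ/2 ⊕ ℤ/6

Derivation:
rank_ℚ(R)=3; free=4−3=1
SNF(R) diag = [2, 2, 6] → torsion [2, 2, 6]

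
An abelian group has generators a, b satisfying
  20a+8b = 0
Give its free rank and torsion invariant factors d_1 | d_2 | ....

rank_ℚ(R)=1; free=2−1=1
SNF(R) diag = [4] → torsion [4]

Answer: M ≅ ℤ^1 ⊕ ℤ/4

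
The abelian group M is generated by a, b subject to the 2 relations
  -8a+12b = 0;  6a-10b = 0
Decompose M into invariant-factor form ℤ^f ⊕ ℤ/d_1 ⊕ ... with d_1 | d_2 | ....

rank_ℚ(R)=2; free=2−2=0
SNF(R) diag = [2, 4] → torsion [2, 4]

Answer: M ≅ ℤ/2 ⊕ ℤ/4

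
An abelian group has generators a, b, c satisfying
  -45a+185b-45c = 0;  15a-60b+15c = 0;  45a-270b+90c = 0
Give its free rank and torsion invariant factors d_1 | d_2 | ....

rank_ℚ(R)=3; free=3−3=0
SNF(R) diag = [5, 15, 45] → torsion [5, 15, 45]

Answer: M ≅ ℤ/5 ⊕ ℤ/15 ⊕ ℤ/45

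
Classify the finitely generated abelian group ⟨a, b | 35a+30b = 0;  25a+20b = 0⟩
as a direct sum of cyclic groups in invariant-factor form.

Answer: M ≅ ℤ/5 ⊕ ℤ/10

Derivation:
rank_ℚ(R)=2; free=2−2=0
SNF(R) diag = [5, 10] → torsion [5, 10]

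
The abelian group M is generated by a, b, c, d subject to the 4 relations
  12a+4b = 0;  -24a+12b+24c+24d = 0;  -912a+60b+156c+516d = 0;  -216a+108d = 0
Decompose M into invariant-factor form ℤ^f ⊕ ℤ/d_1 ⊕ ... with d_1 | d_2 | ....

rank_ℚ(R)=4; free=4−4=0
SNF(R) diag = [4, 12, 36, 108] → torsion [4, 12, 36, 108]

Answer: M ≅ ℤ/4 ⊕ ℤ/12 ⊕ ℤ/36 ⊕ ℤ/108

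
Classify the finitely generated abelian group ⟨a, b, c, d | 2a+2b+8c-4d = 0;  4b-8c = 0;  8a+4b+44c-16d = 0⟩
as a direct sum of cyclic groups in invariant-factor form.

Answer: M ≅ ℤ^1 ⊕ ℤ/2 ⊕ ℤ/4 ⊕ ℤ/4

Derivation:
rank_ℚ(R)=3; free=4−3=1
SNF(R) diag = [2, 4, 4] → torsion [2, 4, 4]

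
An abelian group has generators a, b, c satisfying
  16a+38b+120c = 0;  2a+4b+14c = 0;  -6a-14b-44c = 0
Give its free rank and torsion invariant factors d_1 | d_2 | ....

Answer: M ≅ ℤ/2 ⊕ ℤ/2 ⊕ ℤ/2

Derivation:
rank_ℚ(R)=3; free=3−3=0
SNF(R) diag = [2, 2, 2] → torsion [2, 2, 2]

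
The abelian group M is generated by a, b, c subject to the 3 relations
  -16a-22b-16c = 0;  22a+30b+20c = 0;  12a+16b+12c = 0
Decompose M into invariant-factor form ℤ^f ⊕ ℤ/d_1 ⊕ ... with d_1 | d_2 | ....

rank_ℚ(R)=3; free=3−3=0
SNF(R) diag = [2, 2, 4] → torsion [2, 2, 4]

Answer: M ≅ ℤ/2 ⊕ ℤ/2 ⊕ ℤ/4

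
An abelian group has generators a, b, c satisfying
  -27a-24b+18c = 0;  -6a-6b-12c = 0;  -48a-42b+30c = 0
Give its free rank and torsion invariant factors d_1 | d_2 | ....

Answer: M ≅ ℤ/3 ⊕ ℤ/6 ⊕ ℤ/18

Derivation:
rank_ℚ(R)=3; free=3−3=0
SNF(R) diag = [3, 6, 18] → torsion [3, 6, 18]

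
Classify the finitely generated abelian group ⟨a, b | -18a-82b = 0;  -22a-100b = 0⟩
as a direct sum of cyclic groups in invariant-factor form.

rank_ℚ(R)=2; free=2−2=0
SNF(R) diag = [2, 2] → torsion [2, 2]

Answer: M ≅ ℤ/2 ⊕ ℤ/2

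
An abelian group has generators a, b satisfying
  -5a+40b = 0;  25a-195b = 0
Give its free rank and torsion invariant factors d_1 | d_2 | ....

rank_ℚ(R)=2; free=2−2=0
SNF(R) diag = [5, 5] → torsion [5, 5]

Answer: M ≅ ℤ/5 ⊕ ℤ/5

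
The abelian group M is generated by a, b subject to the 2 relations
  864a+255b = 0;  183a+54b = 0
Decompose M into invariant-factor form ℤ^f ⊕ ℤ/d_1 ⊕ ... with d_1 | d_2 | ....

rank_ℚ(R)=2; free=2−2=0
SNF(R) diag = [3, 3] → torsion [3, 3]

Answer: M ≅ ℤ/3 ⊕ ℤ/3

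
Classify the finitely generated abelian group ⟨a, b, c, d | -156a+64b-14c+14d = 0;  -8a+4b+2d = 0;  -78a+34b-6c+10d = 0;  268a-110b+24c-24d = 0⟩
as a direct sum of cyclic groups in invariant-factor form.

rank_ℚ(R)=4; free=4−4=0
SNF(R) diag = [2, 2, 2, 2] → torsion [2, 2, 2, 2]

Answer: M ≅ ℤ/2 ⊕ ℤ/2 ⊕ ℤ/2 ⊕ ℤ/2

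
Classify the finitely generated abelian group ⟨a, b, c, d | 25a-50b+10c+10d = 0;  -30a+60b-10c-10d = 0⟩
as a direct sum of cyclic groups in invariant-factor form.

rank_ℚ(R)=2; free=4−2=2
SNF(R) diag = [5, 10] → torsion [5, 10]

Answer: M ≅ ℤ^2 ⊕ ℤ/5 ⊕ ℤ/10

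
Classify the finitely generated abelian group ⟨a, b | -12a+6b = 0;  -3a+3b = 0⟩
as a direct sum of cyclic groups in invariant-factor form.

rank_ℚ(R)=2; free=2−2=0
SNF(R) diag = [3, 6] → torsion [3, 6]

Answer: M ≅ ℤ/3 ⊕ ℤ/6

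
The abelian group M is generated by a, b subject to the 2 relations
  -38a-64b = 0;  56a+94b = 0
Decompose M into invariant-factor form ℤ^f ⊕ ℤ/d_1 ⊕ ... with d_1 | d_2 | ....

Answer: M ≅ ℤ/2 ⊕ ℤ/6

Derivation:
rank_ℚ(R)=2; free=2−2=0
SNF(R) diag = [2, 6] → torsion [2, 6]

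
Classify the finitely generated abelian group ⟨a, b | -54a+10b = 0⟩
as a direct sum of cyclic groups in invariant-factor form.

Answer: M ≅ ℤ^1 ⊕ ℤ/2

Derivation:
rank_ℚ(R)=1; free=2−1=1
SNF(R) diag = [2] → torsion [2]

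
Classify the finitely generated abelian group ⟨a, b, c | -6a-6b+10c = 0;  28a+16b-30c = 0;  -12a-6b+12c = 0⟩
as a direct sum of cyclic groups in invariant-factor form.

Answer: M ≅ ℤ/2 ⊕ ℤ/2 ⊕ ℤ/6

Derivation:
rank_ℚ(R)=3; free=3−3=0
SNF(R) diag = [2, 2, 6] → torsion [2, 2, 6]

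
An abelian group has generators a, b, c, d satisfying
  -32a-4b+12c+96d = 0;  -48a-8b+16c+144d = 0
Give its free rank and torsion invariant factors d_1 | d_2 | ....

Answer: M ≅ ℤ^2 ⊕ ℤ/4 ⊕ ℤ/8

Derivation:
rank_ℚ(R)=2; free=4−2=2
SNF(R) diag = [4, 8] → torsion [4, 8]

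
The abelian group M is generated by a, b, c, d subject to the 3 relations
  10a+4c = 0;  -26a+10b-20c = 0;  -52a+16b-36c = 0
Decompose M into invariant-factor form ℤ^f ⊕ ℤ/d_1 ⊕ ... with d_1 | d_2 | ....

Answer: M ≅ ℤ^1 ⊕ ℤ/2 ⊕ ℤ/2 ⊕ ℤ/4

Derivation:
rank_ℚ(R)=3; free=4−3=1
SNF(R) diag = [2, 2, 4] → torsion [2, 2, 4]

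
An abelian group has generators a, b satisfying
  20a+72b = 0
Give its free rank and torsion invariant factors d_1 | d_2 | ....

Answer: M ≅ ℤ^1 ⊕ ℤ/4

Derivation:
rank_ℚ(R)=1; free=2−1=1
SNF(R) diag = [4] → torsion [4]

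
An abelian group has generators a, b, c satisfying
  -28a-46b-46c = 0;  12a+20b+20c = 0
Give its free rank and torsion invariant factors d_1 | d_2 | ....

Answer: M ≅ ℤ^1 ⊕ ℤ/2 ⊕ ℤ/4

Derivation:
rank_ℚ(R)=2; free=3−2=1
SNF(R) diag = [2, 4] → torsion [2, 4]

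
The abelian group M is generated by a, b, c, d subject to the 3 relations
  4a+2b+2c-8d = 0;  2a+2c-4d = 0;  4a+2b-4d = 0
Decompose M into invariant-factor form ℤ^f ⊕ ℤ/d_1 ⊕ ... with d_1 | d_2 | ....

Answer: M ≅ ℤ^1 ⊕ ℤ/2 ⊕ ℤ/2 ⊕ ℤ/2

Derivation:
rank_ℚ(R)=3; free=4−3=1
SNF(R) diag = [2, 2, 2] → torsion [2, 2, 2]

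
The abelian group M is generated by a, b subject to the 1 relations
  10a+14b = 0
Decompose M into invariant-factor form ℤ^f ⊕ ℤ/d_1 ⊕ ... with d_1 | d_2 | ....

rank_ℚ(R)=1; free=2−1=1
SNF(R) diag = [2] → torsion [2]

Answer: M ≅ ℤ^1 ⊕ ℤ/2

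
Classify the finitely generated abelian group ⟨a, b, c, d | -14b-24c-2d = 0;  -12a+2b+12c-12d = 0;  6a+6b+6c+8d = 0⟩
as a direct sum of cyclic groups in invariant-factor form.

Answer: M ≅ ℤ^1 ⊕ ℤ/2 ⊕ ℤ/2 ⊕ ℤ/6

Derivation:
rank_ℚ(R)=3; free=4−3=1
SNF(R) diag = [2, 2, 6] → torsion [2, 2, 6]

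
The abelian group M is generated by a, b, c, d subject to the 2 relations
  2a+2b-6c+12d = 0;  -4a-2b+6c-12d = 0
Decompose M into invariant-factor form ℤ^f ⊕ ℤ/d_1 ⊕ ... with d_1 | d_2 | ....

rank_ℚ(R)=2; free=4−2=2
SNF(R) diag = [2, 2] → torsion [2, 2]

Answer: M ≅ ℤ^2 ⊕ ℤ/2 ⊕ ℤ/2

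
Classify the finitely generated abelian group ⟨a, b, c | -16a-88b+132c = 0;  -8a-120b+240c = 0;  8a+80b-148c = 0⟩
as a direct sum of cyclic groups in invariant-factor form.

Answer: M ≅ ℤ/4 ⊕ ℤ/8 ⊕ ℤ/16

Derivation:
rank_ℚ(R)=3; free=3−3=0
SNF(R) diag = [4, 8, 16] → torsion [4, 8, 16]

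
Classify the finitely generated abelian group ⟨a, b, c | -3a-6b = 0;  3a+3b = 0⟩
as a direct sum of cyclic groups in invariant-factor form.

rank_ℚ(R)=2; free=3−2=1
SNF(R) diag = [3, 3] → torsion [3, 3]

Answer: M ≅ ℤ^1 ⊕ ℤ/3 ⊕ ℤ/3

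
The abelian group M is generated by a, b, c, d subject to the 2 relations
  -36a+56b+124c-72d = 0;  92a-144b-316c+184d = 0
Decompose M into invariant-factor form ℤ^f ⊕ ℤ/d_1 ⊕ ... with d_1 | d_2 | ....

Answer: M ≅ ℤ^2 ⊕ ℤ/4 ⊕ ℤ/8

Derivation:
rank_ℚ(R)=2; free=4−2=2
SNF(R) diag = [4, 8] → torsion [4, 8]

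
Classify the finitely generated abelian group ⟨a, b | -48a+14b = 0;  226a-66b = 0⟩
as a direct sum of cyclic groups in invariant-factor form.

rank_ℚ(R)=2; free=2−2=0
SNF(R) diag = [2, 2] → torsion [2, 2]

Answer: M ≅ ℤ/2 ⊕ ℤ/2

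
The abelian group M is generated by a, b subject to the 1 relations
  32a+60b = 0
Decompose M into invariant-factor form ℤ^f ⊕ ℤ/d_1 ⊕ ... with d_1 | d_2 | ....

rank_ℚ(R)=1; free=2−1=1
SNF(R) diag = [4] → torsion [4]

Answer: M ≅ ℤ^1 ⊕ ℤ/4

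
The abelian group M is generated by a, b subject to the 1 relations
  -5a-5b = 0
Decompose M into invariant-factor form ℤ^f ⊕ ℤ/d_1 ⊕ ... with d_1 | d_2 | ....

Answer: M ≅ ℤ^1 ⊕ ℤ/5

Derivation:
rank_ℚ(R)=1; free=2−1=1
SNF(R) diag = [5] → torsion [5]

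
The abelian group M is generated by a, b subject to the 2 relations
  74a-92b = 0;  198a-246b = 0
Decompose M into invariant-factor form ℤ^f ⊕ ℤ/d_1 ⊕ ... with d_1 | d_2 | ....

rank_ℚ(R)=2; free=2−2=0
SNF(R) diag = [2, 6] → torsion [2, 6]

Answer: M ≅ ℤ/2 ⊕ ℤ/6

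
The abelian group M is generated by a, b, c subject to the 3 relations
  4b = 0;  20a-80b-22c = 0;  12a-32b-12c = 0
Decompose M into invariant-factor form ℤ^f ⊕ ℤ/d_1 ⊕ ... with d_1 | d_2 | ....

rank_ℚ(R)=3; free=3−3=0
SNF(R) diag = [2, 4, 12] → torsion [2, 4, 12]

Answer: M ≅ ℤ/2 ⊕ ℤ/4 ⊕ ℤ/12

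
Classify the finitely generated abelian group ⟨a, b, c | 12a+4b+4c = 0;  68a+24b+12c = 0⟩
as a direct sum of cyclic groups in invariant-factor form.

rank_ℚ(R)=2; free=3−2=1
SNF(R) diag = [4, 4] → torsion [4, 4]

Answer: M ≅ ℤ^1 ⊕ ℤ/4 ⊕ ℤ/4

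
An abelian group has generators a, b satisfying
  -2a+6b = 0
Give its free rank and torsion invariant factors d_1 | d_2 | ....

Answer: M ≅ ℤ^1 ⊕ ℤ/2

Derivation:
rank_ℚ(R)=1; free=2−1=1
SNF(R) diag = [2] → torsion [2]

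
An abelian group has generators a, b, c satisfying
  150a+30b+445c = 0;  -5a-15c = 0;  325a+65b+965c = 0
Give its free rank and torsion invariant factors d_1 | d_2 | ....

Answer: M ≅ ℤ/5 ⊕ ℤ/5 ⊕ ℤ/5

Derivation:
rank_ℚ(R)=3; free=3−3=0
SNF(R) diag = [5, 5, 5] → torsion [5, 5, 5]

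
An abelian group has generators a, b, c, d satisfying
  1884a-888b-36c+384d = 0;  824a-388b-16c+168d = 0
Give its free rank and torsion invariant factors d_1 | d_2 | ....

rank_ℚ(R)=2; free=4−2=2
SNF(R) diag = [4, 12] → torsion [4, 12]

Answer: M ≅ ℤ^2 ⊕ ℤ/4 ⊕ ℤ/12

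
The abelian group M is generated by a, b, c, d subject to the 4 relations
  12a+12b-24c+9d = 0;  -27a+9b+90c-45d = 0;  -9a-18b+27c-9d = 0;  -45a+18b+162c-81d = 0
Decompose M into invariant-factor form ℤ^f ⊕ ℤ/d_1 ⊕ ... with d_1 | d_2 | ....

Answer: M ≅ ℤ/3 ⊕ ℤ/9 ⊕ ℤ/9 ⊕ ℤ/9

Derivation:
rank_ℚ(R)=4; free=4−4=0
SNF(R) diag = [3, 9, 9, 9] → torsion [3, 9, 9, 9]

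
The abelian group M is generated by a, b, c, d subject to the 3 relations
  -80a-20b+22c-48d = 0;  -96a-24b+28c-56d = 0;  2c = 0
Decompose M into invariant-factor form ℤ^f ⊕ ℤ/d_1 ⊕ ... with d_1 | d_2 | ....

rank_ℚ(R)=3; free=4−3=1
SNF(R) diag = [2, 4, 8] → torsion [2, 4, 8]

Answer: M ≅ ℤ^1 ⊕ ℤ/2 ⊕ ℤ/4 ⊕ ℤ/8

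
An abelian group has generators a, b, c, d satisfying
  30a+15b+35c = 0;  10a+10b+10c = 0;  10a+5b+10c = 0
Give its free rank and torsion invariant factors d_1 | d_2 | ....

rank_ℚ(R)=3; free=4−3=1
SNF(R) diag = [5, 5, 10] → torsion [5, 5, 10]

Answer: M ≅ ℤ^1 ⊕ ℤ/5 ⊕ ℤ/5 ⊕ ℤ/10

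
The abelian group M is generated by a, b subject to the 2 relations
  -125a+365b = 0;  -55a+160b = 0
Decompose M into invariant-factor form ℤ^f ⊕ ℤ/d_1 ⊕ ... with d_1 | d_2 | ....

Answer: M ≅ ℤ/5 ⊕ ℤ/15

Derivation:
rank_ℚ(R)=2; free=2−2=0
SNF(R) diag = [5, 15] → torsion [5, 15]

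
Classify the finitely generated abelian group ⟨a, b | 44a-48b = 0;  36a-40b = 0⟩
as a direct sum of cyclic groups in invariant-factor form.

Answer: M ≅ ℤ/4 ⊕ ℤ/8

Derivation:
rank_ℚ(R)=2; free=2−2=0
SNF(R) diag = [4, 8] → torsion [4, 8]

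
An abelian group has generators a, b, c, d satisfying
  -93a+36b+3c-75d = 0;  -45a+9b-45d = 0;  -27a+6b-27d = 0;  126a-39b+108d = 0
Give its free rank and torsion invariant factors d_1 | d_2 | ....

rank_ℚ(R)=4; free=4−4=0
SNF(R) diag = [3, 3, 9, 18] → torsion [3, 3, 9, 18]

Answer: M ≅ ℤ/3 ⊕ ℤ/3 ⊕ ℤ/9 ⊕ ℤ/18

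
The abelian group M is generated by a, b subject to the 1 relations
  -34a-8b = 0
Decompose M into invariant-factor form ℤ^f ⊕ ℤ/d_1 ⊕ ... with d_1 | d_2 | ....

rank_ℚ(R)=1; free=2−1=1
SNF(R) diag = [2] → torsion [2]

Answer: M ≅ ℤ^1 ⊕ ℤ/2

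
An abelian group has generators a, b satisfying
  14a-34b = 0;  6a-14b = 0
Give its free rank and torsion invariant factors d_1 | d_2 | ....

Answer: M ≅ ℤ/2 ⊕ ℤ/4

Derivation:
rank_ℚ(R)=2; free=2−2=0
SNF(R) diag = [2, 4] → torsion [2, 4]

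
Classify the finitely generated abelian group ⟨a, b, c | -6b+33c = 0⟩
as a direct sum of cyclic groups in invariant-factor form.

rank_ℚ(R)=1; free=3−1=2
SNF(R) diag = [3] → torsion [3]

Answer: M ≅ ℤ^2 ⊕ ℤ/3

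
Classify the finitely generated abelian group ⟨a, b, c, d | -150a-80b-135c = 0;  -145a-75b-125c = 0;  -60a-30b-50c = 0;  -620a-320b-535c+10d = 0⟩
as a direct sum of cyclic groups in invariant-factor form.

Answer: M ≅ ℤ/5 ⊕ ℤ/5 ⊕ ℤ/10 ⊕ ℤ/10

Derivation:
rank_ℚ(R)=4; free=4−4=0
SNF(R) diag = [5, 5, 10, 10] → torsion [5, 5, 10, 10]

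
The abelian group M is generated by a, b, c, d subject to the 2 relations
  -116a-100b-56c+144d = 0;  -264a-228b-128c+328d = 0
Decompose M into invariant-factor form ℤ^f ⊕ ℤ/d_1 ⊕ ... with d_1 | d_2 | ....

Answer: M ≅ ℤ^2 ⊕ ℤ/4 ⊕ ℤ/4

Derivation:
rank_ℚ(R)=2; free=4−2=2
SNF(R) diag = [4, 4] → torsion [4, 4]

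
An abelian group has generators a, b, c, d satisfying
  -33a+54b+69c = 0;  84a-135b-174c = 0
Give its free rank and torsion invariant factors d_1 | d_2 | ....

Answer: M ≅ ℤ^2 ⊕ ℤ/3 ⊕ ℤ/9

Derivation:
rank_ℚ(R)=2; free=4−2=2
SNF(R) diag = [3, 9] → torsion [3, 9]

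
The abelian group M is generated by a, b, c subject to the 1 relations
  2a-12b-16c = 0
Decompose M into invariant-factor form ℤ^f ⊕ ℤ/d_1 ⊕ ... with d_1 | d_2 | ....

Answer: M ≅ ℤ^2 ⊕ ℤ/2

Derivation:
rank_ℚ(R)=1; free=3−1=2
SNF(R) diag = [2] → torsion [2]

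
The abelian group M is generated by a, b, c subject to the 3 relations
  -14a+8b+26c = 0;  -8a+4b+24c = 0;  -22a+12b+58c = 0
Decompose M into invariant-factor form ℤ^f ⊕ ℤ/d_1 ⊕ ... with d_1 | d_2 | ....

Answer: M ≅ ℤ/2 ⊕ ℤ/4 ⊕ ℤ/8

Derivation:
rank_ℚ(R)=3; free=3−3=0
SNF(R) diag = [2, 4, 8] → torsion [2, 4, 8]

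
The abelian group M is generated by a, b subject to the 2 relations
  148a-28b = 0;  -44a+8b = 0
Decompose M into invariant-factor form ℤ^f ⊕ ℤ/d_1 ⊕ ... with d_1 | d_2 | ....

rank_ℚ(R)=2; free=2−2=0
SNF(R) diag = [4, 12] → torsion [4, 12]

Answer: M ≅ ℤ/4 ⊕ ℤ/12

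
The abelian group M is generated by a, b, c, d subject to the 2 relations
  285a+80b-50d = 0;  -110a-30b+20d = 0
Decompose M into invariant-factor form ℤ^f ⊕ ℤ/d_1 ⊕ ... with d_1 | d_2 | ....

Answer: M ≅ ℤ^2 ⊕ ℤ/5 ⊕ ℤ/10

Derivation:
rank_ℚ(R)=2; free=4−2=2
SNF(R) diag = [5, 10] → torsion [5, 10]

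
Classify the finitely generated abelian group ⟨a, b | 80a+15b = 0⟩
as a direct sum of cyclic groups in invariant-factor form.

Answer: M ≅ ℤ^1 ⊕ ℤ/5

Derivation:
rank_ℚ(R)=1; free=2−1=1
SNF(R) diag = [5] → torsion [5]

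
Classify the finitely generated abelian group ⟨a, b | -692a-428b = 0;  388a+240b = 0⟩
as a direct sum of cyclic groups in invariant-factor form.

Answer: M ≅ ℤ/4 ⊕ ℤ/4

Derivation:
rank_ℚ(R)=2; free=2−2=0
SNF(R) diag = [4, 4] → torsion [4, 4]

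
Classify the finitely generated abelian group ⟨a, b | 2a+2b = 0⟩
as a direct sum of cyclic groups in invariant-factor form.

rank_ℚ(R)=1; free=2−1=1
SNF(R) diag = [2] → torsion [2]

Answer: M ≅ ℤ^1 ⊕ ℤ/2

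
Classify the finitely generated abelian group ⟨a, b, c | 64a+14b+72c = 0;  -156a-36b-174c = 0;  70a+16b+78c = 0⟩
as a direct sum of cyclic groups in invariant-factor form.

rank_ℚ(R)=3; free=3−3=0
SNF(R) diag = [2, 2, 6] → torsion [2, 2, 6]

Answer: M ≅ ℤ/2 ⊕ ℤ/2 ⊕ ℤ/6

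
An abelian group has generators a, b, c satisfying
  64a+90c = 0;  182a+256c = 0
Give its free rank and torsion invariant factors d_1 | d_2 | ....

Answer: M ≅ ℤ^1 ⊕ ℤ/2 ⊕ ℤ/2

Derivation:
rank_ℚ(R)=2; free=3−2=1
SNF(R) diag = [2, 2] → torsion [2, 2]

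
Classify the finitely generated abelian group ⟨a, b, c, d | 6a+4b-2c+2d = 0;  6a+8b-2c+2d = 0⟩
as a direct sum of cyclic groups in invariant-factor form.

rank_ℚ(R)=2; free=4−2=2
SNF(R) diag = [2, 4] → torsion [2, 4]

Answer: M ≅ ℤ^2 ⊕ ℤ/2 ⊕ ℤ/4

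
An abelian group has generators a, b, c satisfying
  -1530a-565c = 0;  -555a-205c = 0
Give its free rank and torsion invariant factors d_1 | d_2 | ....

Answer: M ≅ ℤ^1 ⊕ ℤ/5 ⊕ ℤ/15

Derivation:
rank_ℚ(R)=2; free=3−2=1
SNF(R) diag = [5, 15] → torsion [5, 15]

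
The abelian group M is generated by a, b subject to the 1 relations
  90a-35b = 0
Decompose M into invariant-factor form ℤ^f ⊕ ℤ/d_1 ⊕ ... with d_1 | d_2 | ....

rank_ℚ(R)=1; free=2−1=1
SNF(R) diag = [5] → torsion [5]

Answer: M ≅ ℤ^1 ⊕ ℤ/5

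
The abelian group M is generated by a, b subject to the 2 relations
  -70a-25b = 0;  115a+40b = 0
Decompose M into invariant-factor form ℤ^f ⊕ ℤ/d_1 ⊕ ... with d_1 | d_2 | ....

rank_ℚ(R)=2; free=2−2=0
SNF(R) diag = [5, 15] → torsion [5, 15]

Answer: M ≅ ℤ/5 ⊕ ℤ/15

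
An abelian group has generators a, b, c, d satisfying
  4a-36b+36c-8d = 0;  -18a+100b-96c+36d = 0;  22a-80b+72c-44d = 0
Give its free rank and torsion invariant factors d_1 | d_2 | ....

Answer: M ≅ ℤ^1 ⊕ ℤ/2 ⊕ ℤ/4 ⊕ ℤ/12

Derivation:
rank_ℚ(R)=3; free=4−3=1
SNF(R) diag = [2, 4, 12] → torsion [2, 4, 12]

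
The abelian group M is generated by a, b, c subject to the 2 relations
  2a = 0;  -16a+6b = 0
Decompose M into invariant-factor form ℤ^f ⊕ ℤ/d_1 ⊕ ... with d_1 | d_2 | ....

rank_ℚ(R)=2; free=3−2=1
SNF(R) diag = [2, 6] → torsion [2, 6]

Answer: M ≅ ℤ^1 ⊕ ℤ/2 ⊕ ℤ/6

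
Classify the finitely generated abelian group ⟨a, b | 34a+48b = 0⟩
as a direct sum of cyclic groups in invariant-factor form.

Answer: M ≅ ℤ^1 ⊕ ℤ/2

Derivation:
rank_ℚ(R)=1; free=2−1=1
SNF(R) diag = [2] → torsion [2]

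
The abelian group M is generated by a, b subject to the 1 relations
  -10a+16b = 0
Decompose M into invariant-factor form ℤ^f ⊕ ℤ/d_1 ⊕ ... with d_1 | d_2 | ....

Answer: M ≅ ℤ^1 ⊕ ℤ/2

Derivation:
rank_ℚ(R)=1; free=2−1=1
SNF(R) diag = [2] → torsion [2]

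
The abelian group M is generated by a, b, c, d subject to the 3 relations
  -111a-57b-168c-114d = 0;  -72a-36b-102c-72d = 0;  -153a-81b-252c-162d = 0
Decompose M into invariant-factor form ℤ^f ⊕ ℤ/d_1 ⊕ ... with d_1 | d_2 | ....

rank_ℚ(R)=3; free=4−3=1
SNF(R) diag = [3, 6, 18] → torsion [3, 6, 18]

Answer: M ≅ ℤ^1 ⊕ ℤ/3 ⊕ ℤ/6 ⊕ ℤ/18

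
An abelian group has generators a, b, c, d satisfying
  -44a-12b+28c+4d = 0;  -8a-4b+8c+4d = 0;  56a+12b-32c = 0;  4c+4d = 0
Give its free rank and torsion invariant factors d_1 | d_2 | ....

rank_ℚ(R)=4; free=4−4=0
SNF(R) diag = [4, 4, 4, 4] → torsion [4, 4, 4, 4]

Answer: M ≅ ℤ/4 ⊕ ℤ/4 ⊕ ℤ/4 ⊕ ℤ/4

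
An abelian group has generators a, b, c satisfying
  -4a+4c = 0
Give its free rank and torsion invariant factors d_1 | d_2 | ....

rank_ℚ(R)=1; free=3−1=2
SNF(R) diag = [4] → torsion [4]

Answer: M ≅ ℤ^2 ⊕ ℤ/4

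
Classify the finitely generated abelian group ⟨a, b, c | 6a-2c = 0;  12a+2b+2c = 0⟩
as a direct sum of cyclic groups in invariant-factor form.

rank_ℚ(R)=2; free=3−2=1
SNF(R) diag = [2, 2] → torsion [2, 2]

Answer: M ≅ ℤ^1 ⊕ ℤ/2 ⊕ ℤ/2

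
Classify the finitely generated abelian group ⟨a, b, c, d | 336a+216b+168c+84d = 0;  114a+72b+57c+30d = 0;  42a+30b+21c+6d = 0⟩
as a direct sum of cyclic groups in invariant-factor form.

Answer: M ≅ ℤ^1 ⊕ ℤ/3 ⊕ ℤ/6 ⊕ ℤ/12

Derivation:
rank_ℚ(R)=3; free=4−3=1
SNF(R) diag = [3, 6, 12] → torsion [3, 6, 12]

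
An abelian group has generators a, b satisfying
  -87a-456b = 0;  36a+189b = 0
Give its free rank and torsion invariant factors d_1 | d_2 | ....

Answer: M ≅ ℤ/3 ⊕ ℤ/9

Derivation:
rank_ℚ(R)=2; free=2−2=0
SNF(R) diag = [3, 9] → torsion [3, 9]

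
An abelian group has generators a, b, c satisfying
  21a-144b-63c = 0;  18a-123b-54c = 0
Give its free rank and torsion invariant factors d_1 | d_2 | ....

Answer: M ≅ ℤ^1 ⊕ ℤ/3 ⊕ ℤ/3

Derivation:
rank_ℚ(R)=2; free=3−2=1
SNF(R) diag = [3, 3] → torsion [3, 3]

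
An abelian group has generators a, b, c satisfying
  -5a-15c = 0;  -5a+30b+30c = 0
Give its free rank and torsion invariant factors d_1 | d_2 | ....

Answer: M ≅ ℤ^1 ⊕ ℤ/5 ⊕ ℤ/15

Derivation:
rank_ℚ(R)=2; free=3−2=1
SNF(R) diag = [5, 15] → torsion [5, 15]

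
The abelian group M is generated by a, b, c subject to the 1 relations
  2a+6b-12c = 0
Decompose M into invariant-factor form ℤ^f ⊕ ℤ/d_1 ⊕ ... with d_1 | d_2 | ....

rank_ℚ(R)=1; free=3−1=2
SNF(R) diag = [2] → torsion [2]

Answer: M ≅ ℤ^2 ⊕ ℤ/2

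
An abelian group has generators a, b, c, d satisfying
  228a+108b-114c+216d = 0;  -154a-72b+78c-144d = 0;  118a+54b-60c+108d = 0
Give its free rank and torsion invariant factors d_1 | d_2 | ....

Answer: M ≅ ℤ^1 ⊕ ℤ/2 ⊕ ℤ/6 ⊕ ℤ/18

Derivation:
rank_ℚ(R)=3; free=4−3=1
SNF(R) diag = [2, 6, 18] → torsion [2, 6, 18]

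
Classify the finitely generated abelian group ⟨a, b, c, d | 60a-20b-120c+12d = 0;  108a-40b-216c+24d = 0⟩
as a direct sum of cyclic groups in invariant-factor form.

Answer: M ≅ ℤ^2 ⊕ ℤ/4 ⊕ ℤ/12

Derivation:
rank_ℚ(R)=2; free=4−2=2
SNF(R) diag = [4, 12] → torsion [4, 12]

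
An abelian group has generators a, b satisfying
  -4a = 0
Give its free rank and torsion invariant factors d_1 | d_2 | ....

rank_ℚ(R)=1; free=2−1=1
SNF(R) diag = [4] → torsion [4]

Answer: M ≅ ℤ^1 ⊕ ℤ/4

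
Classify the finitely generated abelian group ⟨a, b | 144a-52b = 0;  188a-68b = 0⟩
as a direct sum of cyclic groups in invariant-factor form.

rank_ℚ(R)=2; free=2−2=0
SNF(R) diag = [4, 4] → torsion [4, 4]

Answer: M ≅ ℤ/4 ⊕ ℤ/4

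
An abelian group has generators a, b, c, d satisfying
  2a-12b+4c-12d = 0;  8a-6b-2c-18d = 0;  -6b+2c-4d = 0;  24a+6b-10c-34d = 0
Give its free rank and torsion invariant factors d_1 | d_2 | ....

rank_ℚ(R)=4; free=4−4=0
SNF(R) diag = [2, 2, 6, 12] → torsion [2, 2, 6, 12]

Answer: M ≅ ℤ/2 ⊕ ℤ/2 ⊕ ℤ/6 ⊕ ℤ/12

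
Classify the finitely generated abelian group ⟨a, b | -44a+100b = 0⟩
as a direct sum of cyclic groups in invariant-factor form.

rank_ℚ(R)=1; free=2−1=1
SNF(R) diag = [4] → torsion [4]

Answer: M ≅ ℤ^1 ⊕ ℤ/4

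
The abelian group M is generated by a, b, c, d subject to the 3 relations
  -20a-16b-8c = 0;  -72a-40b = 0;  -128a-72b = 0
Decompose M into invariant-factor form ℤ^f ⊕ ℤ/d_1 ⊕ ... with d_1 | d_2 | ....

rank_ℚ(R)=3; free=4−3=1
SNF(R) diag = [4, 8, 16] → torsion [4, 8, 16]

Answer: M ≅ ℤ^1 ⊕ ℤ/4 ⊕ ℤ/8 ⊕ ℤ/16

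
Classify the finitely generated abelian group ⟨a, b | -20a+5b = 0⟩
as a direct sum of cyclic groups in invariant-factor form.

Answer: M ≅ ℤ^1 ⊕ ℤ/5

Derivation:
rank_ℚ(R)=1; free=2−1=1
SNF(R) diag = [5] → torsion [5]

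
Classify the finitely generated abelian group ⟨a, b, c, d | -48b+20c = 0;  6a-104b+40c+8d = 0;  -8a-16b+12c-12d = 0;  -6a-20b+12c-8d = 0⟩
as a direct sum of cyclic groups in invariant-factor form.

Answer: M ≅ ℤ/2 ⊕ ℤ/4 ⊕ ℤ/4 ⊕ ℤ/4

Derivation:
rank_ℚ(R)=4; free=4−4=0
SNF(R) diag = [2, 4, 4, 4] → torsion [2, 4, 4, 4]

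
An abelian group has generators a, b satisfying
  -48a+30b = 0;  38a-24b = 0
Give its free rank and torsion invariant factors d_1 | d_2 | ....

rank_ℚ(R)=2; free=2−2=0
SNF(R) diag = [2, 6] → torsion [2, 6]

Answer: M ≅ ℤ/2 ⊕ ℤ/6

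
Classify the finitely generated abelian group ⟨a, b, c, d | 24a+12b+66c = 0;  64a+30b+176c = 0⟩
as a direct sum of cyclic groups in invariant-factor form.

Answer: M ≅ ℤ^2 ⊕ ℤ/2 ⊕ ℤ/6

Derivation:
rank_ℚ(R)=2; free=4−2=2
SNF(R) diag = [2, 6] → torsion [2, 6]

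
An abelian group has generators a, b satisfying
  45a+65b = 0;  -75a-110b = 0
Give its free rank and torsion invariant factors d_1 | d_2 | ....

rank_ℚ(R)=2; free=2−2=0
SNF(R) diag = [5, 15] → torsion [5, 15]

Answer: M ≅ ℤ/5 ⊕ ℤ/15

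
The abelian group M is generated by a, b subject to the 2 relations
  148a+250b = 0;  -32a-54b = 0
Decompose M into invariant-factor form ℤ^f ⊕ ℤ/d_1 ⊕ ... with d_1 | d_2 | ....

rank_ℚ(R)=2; free=2−2=0
SNF(R) diag = [2, 4] → torsion [2, 4]

Answer: M ≅ ℤ/2 ⊕ ℤ/4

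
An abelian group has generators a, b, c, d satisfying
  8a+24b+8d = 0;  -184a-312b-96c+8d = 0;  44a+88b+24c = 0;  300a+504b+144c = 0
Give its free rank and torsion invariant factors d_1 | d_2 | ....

Answer: M ≅ ℤ/4 ⊕ ℤ/8 ⊕ ℤ/24 ⊕ ℤ/48

Derivation:
rank_ℚ(R)=4; free=4−4=0
SNF(R) diag = [4, 8, 24, 48] → torsion [4, 8, 24, 48]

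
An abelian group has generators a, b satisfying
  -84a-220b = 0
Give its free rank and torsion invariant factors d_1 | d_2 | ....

rank_ℚ(R)=1; free=2−1=1
SNF(R) diag = [4] → torsion [4]

Answer: M ≅ ℤ^1 ⊕ ℤ/4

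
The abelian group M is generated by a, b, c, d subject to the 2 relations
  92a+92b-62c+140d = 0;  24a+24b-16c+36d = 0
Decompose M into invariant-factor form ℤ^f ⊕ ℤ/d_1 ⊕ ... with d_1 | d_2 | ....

rank_ℚ(R)=2; free=4−2=2
SNF(R) diag = [2, 4] → torsion [2, 4]

Answer: M ≅ ℤ^2 ⊕ ℤ/2 ⊕ ℤ/4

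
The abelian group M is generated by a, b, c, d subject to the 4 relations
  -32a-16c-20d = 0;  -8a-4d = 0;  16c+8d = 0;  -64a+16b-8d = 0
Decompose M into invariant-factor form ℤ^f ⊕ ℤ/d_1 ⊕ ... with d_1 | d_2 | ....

rank_ℚ(R)=4; free=4−4=0
SNF(R) diag = [4, 8, 16, 16] → torsion [4, 8, 16, 16]

Answer: M ≅ ℤ/4 ⊕ ℤ/8 ⊕ ℤ/16 ⊕ ℤ/16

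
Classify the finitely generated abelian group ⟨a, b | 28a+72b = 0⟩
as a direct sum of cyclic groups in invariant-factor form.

Answer: M ≅ ℤ^1 ⊕ ℤ/4

Derivation:
rank_ℚ(R)=1; free=2−1=1
SNF(R) diag = [4] → torsion [4]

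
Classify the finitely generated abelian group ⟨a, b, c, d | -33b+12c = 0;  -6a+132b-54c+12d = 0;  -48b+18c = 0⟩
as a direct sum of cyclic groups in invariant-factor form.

rank_ℚ(R)=3; free=4−3=1
SNF(R) diag = [3, 6, 6] → torsion [3, 6, 6]

Answer: M ≅ ℤ^1 ⊕ ℤ/3 ⊕ ℤ/6 ⊕ ℤ/6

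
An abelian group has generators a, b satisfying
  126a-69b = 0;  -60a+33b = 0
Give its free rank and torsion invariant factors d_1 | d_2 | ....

rank_ℚ(R)=2; free=2−2=0
SNF(R) diag = [3, 6] → torsion [3, 6]

Answer: M ≅ ℤ/3 ⊕ ℤ/6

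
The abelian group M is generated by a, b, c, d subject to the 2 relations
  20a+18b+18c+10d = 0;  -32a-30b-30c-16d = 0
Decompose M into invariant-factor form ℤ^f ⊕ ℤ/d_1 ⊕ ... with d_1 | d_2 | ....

Answer: M ≅ ℤ^2 ⊕ ℤ/2 ⊕ ℤ/6

Derivation:
rank_ℚ(R)=2; free=4−2=2
SNF(R) diag = [2, 6] → torsion [2, 6]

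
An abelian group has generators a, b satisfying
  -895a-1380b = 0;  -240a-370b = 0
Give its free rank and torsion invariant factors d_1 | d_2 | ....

Answer: M ≅ ℤ/5 ⊕ ℤ/10

Derivation:
rank_ℚ(R)=2; free=2−2=0
SNF(R) diag = [5, 10] → torsion [5, 10]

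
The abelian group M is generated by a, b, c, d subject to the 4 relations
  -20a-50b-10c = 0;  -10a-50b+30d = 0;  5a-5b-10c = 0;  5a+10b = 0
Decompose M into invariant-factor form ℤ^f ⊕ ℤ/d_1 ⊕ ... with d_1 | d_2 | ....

rank_ℚ(R)=4; free=4−4=0
SNF(R) diag = [5, 5, 10, 30] → torsion [5, 5, 10, 30]

Answer: M ≅ ℤ/5 ⊕ ℤ/5 ⊕ ℤ/10 ⊕ ℤ/30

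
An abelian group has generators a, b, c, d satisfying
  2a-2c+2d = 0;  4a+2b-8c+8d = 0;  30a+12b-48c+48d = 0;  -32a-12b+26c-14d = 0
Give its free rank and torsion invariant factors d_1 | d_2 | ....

rank_ℚ(R)=4; free=4−4=0
SNF(R) diag = [2, 2, 6, 12] → torsion [2, 2, 6, 12]

Answer: M ≅ ℤ/2 ⊕ ℤ/2 ⊕ ℤ/6 ⊕ ℤ/12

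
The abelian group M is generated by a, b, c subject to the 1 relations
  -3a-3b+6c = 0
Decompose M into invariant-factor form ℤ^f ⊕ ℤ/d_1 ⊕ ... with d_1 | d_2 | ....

Answer: M ≅ ℤ^2 ⊕ ℤ/3

Derivation:
rank_ℚ(R)=1; free=3−1=2
SNF(R) diag = [3] → torsion [3]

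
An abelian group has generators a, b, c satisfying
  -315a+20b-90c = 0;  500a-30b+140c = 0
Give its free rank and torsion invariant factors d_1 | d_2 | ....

rank_ℚ(R)=2; free=3−2=1
SNF(R) diag = [5, 10] → torsion [5, 10]

Answer: M ≅ ℤ^1 ⊕ ℤ/5 ⊕ ℤ/10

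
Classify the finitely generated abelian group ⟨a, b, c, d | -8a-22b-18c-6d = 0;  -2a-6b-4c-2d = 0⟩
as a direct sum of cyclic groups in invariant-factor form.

Answer: M ≅ ℤ^2 ⊕ ℤ/2 ⊕ ℤ/2

Derivation:
rank_ℚ(R)=2; free=4−2=2
SNF(R) diag = [2, 2] → torsion [2, 2]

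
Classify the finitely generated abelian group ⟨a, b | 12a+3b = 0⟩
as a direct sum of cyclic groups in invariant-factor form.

Answer: M ≅ ℤ^1 ⊕ ℤ/3

Derivation:
rank_ℚ(R)=1; free=2−1=1
SNF(R) diag = [3] → torsion [3]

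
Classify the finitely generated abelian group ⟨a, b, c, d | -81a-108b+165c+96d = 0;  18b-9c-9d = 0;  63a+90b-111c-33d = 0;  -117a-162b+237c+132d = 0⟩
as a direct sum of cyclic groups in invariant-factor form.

Answer: M ≅ ℤ/3 ⊕ ℤ/9 ⊕ ℤ/9 ⊕ ℤ/18

Derivation:
rank_ℚ(R)=4; free=4−4=0
SNF(R) diag = [3, 9, 9, 18] → torsion [3, 9, 9, 18]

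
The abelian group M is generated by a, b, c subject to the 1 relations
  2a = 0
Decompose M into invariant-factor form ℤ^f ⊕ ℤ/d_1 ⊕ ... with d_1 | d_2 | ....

rank_ℚ(R)=1; free=3−1=2
SNF(R) diag = [2] → torsion [2]

Answer: M ≅ ℤ^2 ⊕ ℤ/2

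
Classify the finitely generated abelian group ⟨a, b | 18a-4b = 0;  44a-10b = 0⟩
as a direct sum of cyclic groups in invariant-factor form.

Answer: M ≅ ℤ/2 ⊕ ℤ/2

Derivation:
rank_ℚ(R)=2; free=2−2=0
SNF(R) diag = [2, 2] → torsion [2, 2]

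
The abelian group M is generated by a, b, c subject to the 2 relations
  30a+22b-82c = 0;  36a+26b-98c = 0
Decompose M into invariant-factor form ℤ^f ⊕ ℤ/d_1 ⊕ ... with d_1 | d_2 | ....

Answer: M ≅ ℤ^1 ⊕ ℤ/2 ⊕ ℤ/6

Derivation:
rank_ℚ(R)=2; free=3−2=1
SNF(R) diag = [2, 6] → torsion [2, 6]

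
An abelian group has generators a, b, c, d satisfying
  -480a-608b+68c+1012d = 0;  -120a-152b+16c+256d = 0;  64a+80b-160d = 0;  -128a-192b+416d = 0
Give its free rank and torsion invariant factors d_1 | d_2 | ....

rank_ℚ(R)=4; free=4−4=0
SNF(R) diag = [4, 8, 16, 32] → torsion [4, 8, 16, 32]

Answer: M ≅ ℤ/4 ⊕ ℤ/8 ⊕ ℤ/16 ⊕ ℤ/32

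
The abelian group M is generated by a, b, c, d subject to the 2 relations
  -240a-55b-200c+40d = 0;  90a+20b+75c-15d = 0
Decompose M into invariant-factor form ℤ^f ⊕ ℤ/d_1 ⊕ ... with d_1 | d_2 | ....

rank_ℚ(R)=2; free=4−2=2
SNF(R) diag = [5, 5] → torsion [5, 5]

Answer: M ≅ ℤ^2 ⊕ ℤ/5 ⊕ ℤ/5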